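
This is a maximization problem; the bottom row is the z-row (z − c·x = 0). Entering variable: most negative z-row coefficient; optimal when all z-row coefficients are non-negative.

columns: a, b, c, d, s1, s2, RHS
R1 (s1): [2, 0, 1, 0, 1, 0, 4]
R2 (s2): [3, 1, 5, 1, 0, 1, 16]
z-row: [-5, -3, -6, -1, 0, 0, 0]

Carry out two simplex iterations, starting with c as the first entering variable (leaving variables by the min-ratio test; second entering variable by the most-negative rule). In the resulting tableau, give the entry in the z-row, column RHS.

48

Ratio test on column c — row 1: 4/1 = 4; row 2: 16/5 = 16/5. Minimum is 16/5 at row 2 (s2 leaves); pivot element 5.
Divide row 2 by 5; eliminate column c from the other rows.
Second iteration: most negative z-row entry is -9/5 in column b, so b enters.
Ratio test on column b — row 1: entry -1/5 ≤ 0; row 2: (16/5)/(1/5) = 16. Minimum is 16 at row 2 (c leaves); pivot element 1/5.
Divide row 2 by 1/5; eliminate column b from the other rows.
After both pivots, the entry at the z-row, column RHS is 48.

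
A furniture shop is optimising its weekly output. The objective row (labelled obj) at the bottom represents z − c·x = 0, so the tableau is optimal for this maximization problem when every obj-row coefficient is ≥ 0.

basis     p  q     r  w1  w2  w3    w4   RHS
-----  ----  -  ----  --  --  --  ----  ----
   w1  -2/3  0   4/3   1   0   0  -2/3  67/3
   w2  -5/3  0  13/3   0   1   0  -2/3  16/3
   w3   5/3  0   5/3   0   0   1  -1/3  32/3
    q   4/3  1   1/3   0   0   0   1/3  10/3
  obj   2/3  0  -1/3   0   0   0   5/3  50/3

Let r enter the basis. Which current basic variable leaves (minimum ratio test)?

w2

Column r entries and ratios — w1: (67/3)/(4/3) = 67/4; w2: (16/3)/(13/3) = 16/13; w3: (32/3)/(5/3) = 32/5; q: (10/3)/(1/3) = 10.
Smallest ratio is 16/13 in the row of w2, so w2 leaves.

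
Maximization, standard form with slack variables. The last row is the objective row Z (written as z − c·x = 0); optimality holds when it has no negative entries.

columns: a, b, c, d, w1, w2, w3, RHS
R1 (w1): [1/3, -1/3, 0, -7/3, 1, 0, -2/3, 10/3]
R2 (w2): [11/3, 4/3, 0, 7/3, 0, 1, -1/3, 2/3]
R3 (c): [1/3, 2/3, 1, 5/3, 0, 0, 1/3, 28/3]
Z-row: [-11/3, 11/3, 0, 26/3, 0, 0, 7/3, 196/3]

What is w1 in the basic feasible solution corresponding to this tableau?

w1 is basic (row 1); its value is the RHS of that row, 10/3.

10/3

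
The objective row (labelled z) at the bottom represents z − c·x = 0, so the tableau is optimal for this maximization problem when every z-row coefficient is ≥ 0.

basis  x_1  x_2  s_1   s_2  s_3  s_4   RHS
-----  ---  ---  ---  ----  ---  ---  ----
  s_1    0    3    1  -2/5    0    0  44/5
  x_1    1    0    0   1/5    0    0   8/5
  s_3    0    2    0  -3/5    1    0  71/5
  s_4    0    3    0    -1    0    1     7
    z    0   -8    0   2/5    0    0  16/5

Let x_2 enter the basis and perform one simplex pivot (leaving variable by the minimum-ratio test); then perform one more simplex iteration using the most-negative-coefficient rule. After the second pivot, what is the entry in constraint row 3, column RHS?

28/3

Ratio test on column x_2 — row 1: (44/5)/3 = 44/15; row 2: entry 0 ≤ 0; row 3: (71/5)/2 = 71/10; row 4: 7/3 = 7/3. Minimum is 7/3 at row 4 (s_4 leaves); pivot element 3.
Divide row 4 by 3; eliminate column x_2 from the other rows.
Second iteration: most negative z-row entry is -34/15 in column s_2, so s_2 enters.
Ratio test on column s_2 — row 1: (9/5)/(3/5) = 3; row 2: (8/5)/(1/5) = 8; row 3: (143/15)/(1/15) = 143; row 4: entry -1/3 ≤ 0. Minimum is 3 at row 1 (s_1 leaves); pivot element 3/5.
Divide row 1 by 3/5; eliminate column s_2 from the other rows.
After both pivots, the entry at constraint row 3, column RHS is 28/3.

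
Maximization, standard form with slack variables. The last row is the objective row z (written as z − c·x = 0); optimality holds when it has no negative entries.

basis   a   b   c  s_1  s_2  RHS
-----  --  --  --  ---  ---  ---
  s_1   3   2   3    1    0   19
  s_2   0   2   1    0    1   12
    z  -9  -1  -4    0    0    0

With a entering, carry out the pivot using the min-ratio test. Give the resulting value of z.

Ratio test on column a — row 1: 19/3 = 19/3; row 2: entry 0 ≤ 0. Minimum is 19/3 at row 1 (s_1 leaves); pivot element 3.
Pivot on row 1; the z-row RHS becomes 0 − (-9)·(19/3) = 57.

57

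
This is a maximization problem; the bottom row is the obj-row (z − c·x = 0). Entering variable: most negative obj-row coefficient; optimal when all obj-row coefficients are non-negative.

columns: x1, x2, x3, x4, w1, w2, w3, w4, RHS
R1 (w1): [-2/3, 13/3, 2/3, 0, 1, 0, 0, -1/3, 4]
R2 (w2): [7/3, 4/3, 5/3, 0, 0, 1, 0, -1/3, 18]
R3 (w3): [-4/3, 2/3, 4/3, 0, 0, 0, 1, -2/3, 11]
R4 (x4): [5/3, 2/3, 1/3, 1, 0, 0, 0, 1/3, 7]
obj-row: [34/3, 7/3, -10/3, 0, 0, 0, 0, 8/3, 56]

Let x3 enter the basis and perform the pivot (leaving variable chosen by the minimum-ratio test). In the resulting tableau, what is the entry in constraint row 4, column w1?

Ratio test on column x3 — row 1: 4/(2/3) = 6; row 2: 18/(5/3) = 54/5; row 3: 11/(4/3) = 33/4; row 4: 7/(1/3) = 21. Minimum is 6 at row 1 (w1 leaves); pivot element 2/3.
Divide row 1 by 2/3; eliminate column x3 from the other rows.
Row 4 update in column w1: 0 − (1/3)·(3/2) = -1/2.

-1/2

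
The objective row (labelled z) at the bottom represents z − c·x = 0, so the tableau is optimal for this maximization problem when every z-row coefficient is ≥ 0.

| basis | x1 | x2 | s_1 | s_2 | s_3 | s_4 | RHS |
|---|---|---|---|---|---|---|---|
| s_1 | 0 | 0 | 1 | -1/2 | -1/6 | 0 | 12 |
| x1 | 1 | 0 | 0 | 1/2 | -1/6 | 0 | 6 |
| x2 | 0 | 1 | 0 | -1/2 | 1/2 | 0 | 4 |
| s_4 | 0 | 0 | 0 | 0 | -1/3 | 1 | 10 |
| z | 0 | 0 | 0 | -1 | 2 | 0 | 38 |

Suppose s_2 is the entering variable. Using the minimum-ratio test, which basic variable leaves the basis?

Column s_2 entries and ratios — s_1: -1/2 ≤ 0, skip; x1: 6/(1/2) = 12; x2: -1/2 ≤ 0, skip; s_4: 0 ≤ 0, skip.
Smallest ratio is 12 in the row of x1, so x1 leaves.

x1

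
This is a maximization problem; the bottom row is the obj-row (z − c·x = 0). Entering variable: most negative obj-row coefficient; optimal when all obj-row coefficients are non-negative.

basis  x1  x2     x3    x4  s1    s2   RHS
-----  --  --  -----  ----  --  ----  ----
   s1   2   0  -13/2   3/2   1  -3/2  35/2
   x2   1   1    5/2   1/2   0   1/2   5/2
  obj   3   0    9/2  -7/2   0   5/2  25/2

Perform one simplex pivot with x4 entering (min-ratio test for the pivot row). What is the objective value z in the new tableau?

Ratio test on column x4 — row 1: (35/2)/(3/2) = 35/3; row 2: (5/2)/(1/2) = 5. Minimum is 5 at row 2 (x2 leaves); pivot element 1/2.
Pivot on row 2; the obj-row RHS becomes 25/2 − (-7/2)·5 = 30.

30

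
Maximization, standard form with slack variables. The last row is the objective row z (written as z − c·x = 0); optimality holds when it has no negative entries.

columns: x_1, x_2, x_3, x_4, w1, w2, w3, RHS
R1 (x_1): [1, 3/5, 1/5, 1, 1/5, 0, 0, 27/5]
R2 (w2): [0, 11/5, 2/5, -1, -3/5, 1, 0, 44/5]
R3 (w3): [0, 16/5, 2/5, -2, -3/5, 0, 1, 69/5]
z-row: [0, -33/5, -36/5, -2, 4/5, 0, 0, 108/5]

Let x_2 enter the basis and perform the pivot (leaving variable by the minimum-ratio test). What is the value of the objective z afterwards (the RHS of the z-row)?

Ratio test on column x_2 — row 1: (27/5)/(3/5) = 9; row 2: (44/5)/(11/5) = 4; row 3: (69/5)/(16/5) = 69/16. Minimum is 4 at row 2 (w2 leaves); pivot element 11/5.
Pivot on row 2; the z-row RHS becomes 108/5 − (-33/5)·4 = 48.

48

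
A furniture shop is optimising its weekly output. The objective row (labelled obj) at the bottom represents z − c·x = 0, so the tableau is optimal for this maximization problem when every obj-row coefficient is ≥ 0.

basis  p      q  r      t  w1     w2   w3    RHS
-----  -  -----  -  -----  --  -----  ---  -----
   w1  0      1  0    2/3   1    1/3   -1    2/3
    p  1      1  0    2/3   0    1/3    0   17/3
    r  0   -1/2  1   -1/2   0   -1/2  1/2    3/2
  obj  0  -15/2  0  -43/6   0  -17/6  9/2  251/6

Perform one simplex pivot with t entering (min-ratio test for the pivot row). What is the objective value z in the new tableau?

49

Ratio test on column t — row 1: (2/3)/(2/3) = 1; row 2: (17/3)/(2/3) = 17/2; row 3: entry -1/2 ≤ 0. Minimum is 1 at row 1 (w1 leaves); pivot element 2/3.
Pivot on row 1; the obj-row RHS becomes 251/6 − (-43/6)·1 = 49.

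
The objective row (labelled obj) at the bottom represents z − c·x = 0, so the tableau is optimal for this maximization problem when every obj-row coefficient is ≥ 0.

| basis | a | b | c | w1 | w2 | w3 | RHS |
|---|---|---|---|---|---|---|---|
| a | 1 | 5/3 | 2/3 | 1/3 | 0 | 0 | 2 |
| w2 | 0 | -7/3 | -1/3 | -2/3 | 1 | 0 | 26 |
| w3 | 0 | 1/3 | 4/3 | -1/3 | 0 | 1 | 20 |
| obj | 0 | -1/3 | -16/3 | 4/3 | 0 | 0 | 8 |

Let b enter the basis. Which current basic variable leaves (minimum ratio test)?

Column b entries and ratios — a: 2/(5/3) = 6/5; w2: -7/3 ≤ 0, skip; w3: 20/(1/3) = 60.
Smallest ratio is 6/5 in the row of a, so a leaves.

a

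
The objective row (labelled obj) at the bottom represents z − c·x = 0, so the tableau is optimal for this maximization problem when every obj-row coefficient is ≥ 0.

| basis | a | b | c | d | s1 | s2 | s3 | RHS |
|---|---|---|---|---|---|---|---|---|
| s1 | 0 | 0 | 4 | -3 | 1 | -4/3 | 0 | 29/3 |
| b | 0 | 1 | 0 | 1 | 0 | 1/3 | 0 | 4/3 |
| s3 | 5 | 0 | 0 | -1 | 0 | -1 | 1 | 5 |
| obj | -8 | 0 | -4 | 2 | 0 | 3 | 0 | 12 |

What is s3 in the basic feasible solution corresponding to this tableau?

s3 is basic (row 3); its value is the RHS of that row, 5.

5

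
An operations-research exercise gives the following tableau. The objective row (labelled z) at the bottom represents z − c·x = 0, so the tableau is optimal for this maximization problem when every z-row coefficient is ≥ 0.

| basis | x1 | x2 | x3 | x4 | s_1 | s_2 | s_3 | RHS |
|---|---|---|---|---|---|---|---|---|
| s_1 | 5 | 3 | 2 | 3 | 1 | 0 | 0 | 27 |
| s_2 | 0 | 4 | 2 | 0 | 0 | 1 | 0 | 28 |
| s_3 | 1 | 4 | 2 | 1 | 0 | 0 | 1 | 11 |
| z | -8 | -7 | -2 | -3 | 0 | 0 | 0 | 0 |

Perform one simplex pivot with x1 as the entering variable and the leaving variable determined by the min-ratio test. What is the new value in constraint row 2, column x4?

0

Ratio test on column x1 — row 1: 27/5 = 27/5; row 2: entry 0 ≤ 0; row 3: 11/1 = 11. Minimum is 27/5 at row 1 (s_1 leaves); pivot element 5.
Divide row 1 by 5; eliminate column x1 from the other rows.
Row 2 update in column x4: 0 − 0·(3/5) = 0.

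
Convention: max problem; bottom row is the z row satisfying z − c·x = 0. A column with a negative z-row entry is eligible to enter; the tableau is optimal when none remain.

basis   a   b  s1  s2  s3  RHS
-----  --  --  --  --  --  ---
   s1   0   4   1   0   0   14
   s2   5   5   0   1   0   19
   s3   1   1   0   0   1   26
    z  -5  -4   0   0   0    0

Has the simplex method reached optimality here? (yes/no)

The z-row has a negative entry -5 in column a, so it is not optimal.

no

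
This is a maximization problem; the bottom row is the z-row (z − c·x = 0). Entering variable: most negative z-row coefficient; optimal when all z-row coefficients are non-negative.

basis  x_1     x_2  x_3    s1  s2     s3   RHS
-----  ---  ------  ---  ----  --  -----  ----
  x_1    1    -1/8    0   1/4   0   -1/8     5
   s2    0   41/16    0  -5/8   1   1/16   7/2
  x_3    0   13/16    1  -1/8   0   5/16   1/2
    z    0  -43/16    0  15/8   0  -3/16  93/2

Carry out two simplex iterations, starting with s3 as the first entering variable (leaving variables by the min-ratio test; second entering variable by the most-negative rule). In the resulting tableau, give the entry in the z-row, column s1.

Ratio test on column s3 — row 1: entry -1/8 ≤ 0; row 2: (7/2)/(1/16) = 56; row 3: (1/2)/(5/16) = 8/5. Minimum is 8/5 at row 3 (x_3 leaves); pivot element 5/16.
Divide row 3 by 5/16; eliminate column s3 from the other rows.
Second iteration: most negative z-row entry is -11/5 in column x_2, so x_2 enters.
Ratio test on column x_2 — row 1: (26/5)/(1/5) = 26; row 2: (17/5)/(12/5) = 17/12; row 3: (8/5)/(13/5) = 8/13. Minimum is 8/13 at row 3 (s3 leaves); pivot element 13/5.
Divide row 3 by 13/5; eliminate column x_2 from the other rows.
After both pivots, the entry at the z-row, column s1 is 19/13.

19/13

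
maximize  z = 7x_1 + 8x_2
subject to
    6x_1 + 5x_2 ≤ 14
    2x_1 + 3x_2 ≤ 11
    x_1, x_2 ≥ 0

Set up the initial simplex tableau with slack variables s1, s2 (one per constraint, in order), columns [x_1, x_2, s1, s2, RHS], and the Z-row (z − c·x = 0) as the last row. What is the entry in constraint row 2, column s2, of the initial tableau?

1

Slack s2 belongs to constraint 2; its column is the unit vector e_2, so the entry in row 2 is 1.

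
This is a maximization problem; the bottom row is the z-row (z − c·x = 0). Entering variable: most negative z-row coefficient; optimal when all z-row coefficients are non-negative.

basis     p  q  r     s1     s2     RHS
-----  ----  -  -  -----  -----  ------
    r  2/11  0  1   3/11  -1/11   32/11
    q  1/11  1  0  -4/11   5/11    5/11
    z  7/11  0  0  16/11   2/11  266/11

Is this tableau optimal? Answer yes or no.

yes

Every z-row coefficient is ≥ 0, so the tableau is optimal.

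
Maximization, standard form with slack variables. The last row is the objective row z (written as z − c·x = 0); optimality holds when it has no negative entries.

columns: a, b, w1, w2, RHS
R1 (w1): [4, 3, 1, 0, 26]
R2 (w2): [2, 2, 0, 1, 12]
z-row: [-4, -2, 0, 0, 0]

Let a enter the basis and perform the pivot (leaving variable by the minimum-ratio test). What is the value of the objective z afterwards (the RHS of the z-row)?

Ratio test on column a — row 1: 26/4 = 13/2; row 2: 12/2 = 6. Minimum is 6 at row 2 (w2 leaves); pivot element 2.
Pivot on row 2; the z-row RHS becomes 0 − (-4)·6 = 24.

24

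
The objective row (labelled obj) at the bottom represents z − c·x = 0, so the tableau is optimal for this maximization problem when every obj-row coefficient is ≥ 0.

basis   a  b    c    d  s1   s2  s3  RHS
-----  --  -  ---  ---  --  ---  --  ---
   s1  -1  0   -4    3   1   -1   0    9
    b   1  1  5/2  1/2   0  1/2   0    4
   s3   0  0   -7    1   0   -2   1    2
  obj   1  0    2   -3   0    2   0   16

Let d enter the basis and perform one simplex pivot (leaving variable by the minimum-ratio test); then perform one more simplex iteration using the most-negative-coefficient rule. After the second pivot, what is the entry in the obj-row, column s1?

19/17

Ratio test on column d — row 1: 9/3 = 3; row 2: 4/(1/2) = 8; row 3: 2/1 = 2. Minimum is 2 at row 3 (s3 leaves); pivot element 1.
Divide row 3 by 1; eliminate column d from the other rows.
Second iteration: most negative obj-row entry is -19 in column c, so c enters.
Ratio test on column c — row 1: 3/17 = 3/17; row 2: 3/6 = 1/2; row 3: entry -7 ≤ 0. Minimum is 3/17 at row 1 (s1 leaves); pivot element 17.
Divide row 1 by 17; eliminate column c from the other rows.
After both pivots, the entry at the obj-row, column s1 is 19/17.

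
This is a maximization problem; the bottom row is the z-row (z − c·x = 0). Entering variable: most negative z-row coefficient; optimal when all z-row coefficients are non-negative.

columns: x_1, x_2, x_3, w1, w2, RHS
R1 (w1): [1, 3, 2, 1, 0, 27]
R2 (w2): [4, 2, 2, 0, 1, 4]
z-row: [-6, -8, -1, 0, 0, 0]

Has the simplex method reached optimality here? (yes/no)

no

The z-row has a negative entry -8 in column x_2, so it is not optimal.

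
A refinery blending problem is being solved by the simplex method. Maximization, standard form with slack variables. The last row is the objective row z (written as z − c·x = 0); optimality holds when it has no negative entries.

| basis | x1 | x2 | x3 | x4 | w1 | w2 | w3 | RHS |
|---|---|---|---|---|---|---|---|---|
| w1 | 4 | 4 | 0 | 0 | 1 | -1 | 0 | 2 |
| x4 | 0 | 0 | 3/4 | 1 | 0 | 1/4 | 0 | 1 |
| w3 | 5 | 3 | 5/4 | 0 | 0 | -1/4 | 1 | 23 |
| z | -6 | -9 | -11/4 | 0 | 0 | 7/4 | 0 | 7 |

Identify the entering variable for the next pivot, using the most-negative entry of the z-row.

x2

Negative z-row entries: x1: -6, x2: -9, x3: -11/4.
The most negative is -9 in column x2, so x2 enters.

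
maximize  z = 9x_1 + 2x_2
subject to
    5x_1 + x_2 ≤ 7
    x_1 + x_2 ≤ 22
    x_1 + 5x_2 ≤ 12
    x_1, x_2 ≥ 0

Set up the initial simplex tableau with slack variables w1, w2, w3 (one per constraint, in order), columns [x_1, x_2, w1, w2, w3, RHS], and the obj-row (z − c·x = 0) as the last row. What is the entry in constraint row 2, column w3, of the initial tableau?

Slack w3 belongs to constraint 3; its column is the unit vector e_3, so the entry in row 2 is 0.

0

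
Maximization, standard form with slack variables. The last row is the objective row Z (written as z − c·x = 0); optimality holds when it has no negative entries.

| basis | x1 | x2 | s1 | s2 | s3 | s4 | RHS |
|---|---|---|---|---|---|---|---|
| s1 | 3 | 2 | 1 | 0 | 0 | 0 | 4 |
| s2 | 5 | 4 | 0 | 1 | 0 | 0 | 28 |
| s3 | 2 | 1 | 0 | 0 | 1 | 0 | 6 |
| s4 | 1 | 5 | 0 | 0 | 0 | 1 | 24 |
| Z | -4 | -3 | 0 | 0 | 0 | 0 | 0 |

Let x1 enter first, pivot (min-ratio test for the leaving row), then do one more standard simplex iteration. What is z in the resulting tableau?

6

Ratio test on column x1 — row 1: 4/3 = 4/3; row 2: 28/5 = 28/5; row 3: 6/2 = 3; row 4: 24/1 = 24. Minimum is 4/3 at row 1 (s1 leaves); pivot element 3.
Pivot on row 1; the Z-row RHS becomes 0 − (-4)·(4/3) = 16/3.
Next entering variable (most negative Z-row entry -1/3): x2.
Ratio test on column x2 — row 1: (4/3)/(2/3) = 2; row 2: (64/3)/(2/3) = 32; row 3: entry -1/3 ≤ 0; row 4: (68/3)/(13/3) = 68/13. Minimum is 2 at row 1 (x1 leaves); pivot element 2/3.
After the second pivot the Z-row RHS is 16/3 − (-1/3)·2 = 6.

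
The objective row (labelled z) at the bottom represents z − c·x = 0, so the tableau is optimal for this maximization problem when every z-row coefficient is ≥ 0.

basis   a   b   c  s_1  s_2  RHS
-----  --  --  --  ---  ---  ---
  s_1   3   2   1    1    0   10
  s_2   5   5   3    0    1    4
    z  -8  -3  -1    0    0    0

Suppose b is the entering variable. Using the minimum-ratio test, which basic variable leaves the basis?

s_2

Column b entries and ratios — s_1: 10/2 = 5; s_2: 4/5 = 4/5.
Smallest ratio is 4/5 in the row of s_2, so s_2 leaves.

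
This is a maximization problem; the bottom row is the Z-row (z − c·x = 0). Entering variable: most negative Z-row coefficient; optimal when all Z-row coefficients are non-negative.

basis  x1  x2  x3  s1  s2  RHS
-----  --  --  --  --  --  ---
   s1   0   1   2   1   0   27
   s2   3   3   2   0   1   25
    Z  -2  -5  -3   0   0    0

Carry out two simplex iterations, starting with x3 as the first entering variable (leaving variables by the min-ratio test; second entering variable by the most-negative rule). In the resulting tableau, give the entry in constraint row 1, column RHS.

56/3

Ratio test on column x3 — row 1: 27/2 = 27/2; row 2: 25/2 = 25/2. Minimum is 25/2 at row 2 (s2 leaves); pivot element 2.
Divide row 2 by 2; eliminate column x3 from the other rows.
Second iteration: most negative Z-row entry is -1/2 in column x2, so x2 enters.
Ratio test on column x2 — row 1: entry -2 ≤ 0; row 2: (25/2)/(3/2) = 25/3. Minimum is 25/3 at row 2 (x3 leaves); pivot element 3/2.
Divide row 2 by 3/2; eliminate column x2 from the other rows.
After both pivots, the entry at constraint row 1, column RHS is 56/3.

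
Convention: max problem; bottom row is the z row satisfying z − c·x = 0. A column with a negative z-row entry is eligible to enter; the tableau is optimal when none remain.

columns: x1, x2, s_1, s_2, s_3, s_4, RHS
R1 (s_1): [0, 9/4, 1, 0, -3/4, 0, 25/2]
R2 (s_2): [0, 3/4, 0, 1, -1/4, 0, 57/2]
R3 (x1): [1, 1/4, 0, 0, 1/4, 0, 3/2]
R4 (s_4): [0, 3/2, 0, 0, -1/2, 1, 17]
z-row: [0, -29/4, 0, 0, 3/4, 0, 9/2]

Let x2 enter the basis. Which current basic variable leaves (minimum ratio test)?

s_1

Column x2 entries and ratios — s_1: (25/2)/(9/4) = 50/9; s_2: (57/2)/(3/4) = 38; x1: (3/2)/(1/4) = 6; s_4: 17/(3/2) = 34/3.
Smallest ratio is 50/9 in the row of s_1, so s_1 leaves.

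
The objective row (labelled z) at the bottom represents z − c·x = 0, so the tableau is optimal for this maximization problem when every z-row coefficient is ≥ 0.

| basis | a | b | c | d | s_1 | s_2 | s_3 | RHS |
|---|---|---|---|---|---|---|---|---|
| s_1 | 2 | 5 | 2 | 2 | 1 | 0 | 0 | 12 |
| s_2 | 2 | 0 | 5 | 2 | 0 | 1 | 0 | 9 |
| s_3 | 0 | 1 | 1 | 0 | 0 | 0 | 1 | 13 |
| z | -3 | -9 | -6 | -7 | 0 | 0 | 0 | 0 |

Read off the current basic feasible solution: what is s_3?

13

s_3 is basic (row 3); its value is the RHS of that row, 13.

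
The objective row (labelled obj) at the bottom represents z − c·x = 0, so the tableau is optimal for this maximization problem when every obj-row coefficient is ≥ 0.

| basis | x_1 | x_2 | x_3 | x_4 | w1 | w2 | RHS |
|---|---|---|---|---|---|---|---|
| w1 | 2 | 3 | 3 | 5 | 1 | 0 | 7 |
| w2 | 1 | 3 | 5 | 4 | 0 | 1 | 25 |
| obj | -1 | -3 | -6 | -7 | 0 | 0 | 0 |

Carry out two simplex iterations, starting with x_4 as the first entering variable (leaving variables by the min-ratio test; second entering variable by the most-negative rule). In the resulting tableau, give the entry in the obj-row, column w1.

Ratio test on column x_4 — row 1: 7/5 = 7/5; row 2: 25/4 = 25/4. Minimum is 7/5 at row 1 (w1 leaves); pivot element 5.
Divide row 1 by 5; eliminate column x_4 from the other rows.
Second iteration: most negative obj-row entry is -9/5 in column x_3, so x_3 enters.
Ratio test on column x_3 — row 1: (7/5)/(3/5) = 7/3; row 2: (97/5)/(13/5) = 97/13. Minimum is 7/3 at row 1 (x_4 leaves); pivot element 3/5.
Divide row 1 by 3/5; eliminate column x_3 from the other rows.
After both pivots, the entry at the obj-row, column w1 is 2.

2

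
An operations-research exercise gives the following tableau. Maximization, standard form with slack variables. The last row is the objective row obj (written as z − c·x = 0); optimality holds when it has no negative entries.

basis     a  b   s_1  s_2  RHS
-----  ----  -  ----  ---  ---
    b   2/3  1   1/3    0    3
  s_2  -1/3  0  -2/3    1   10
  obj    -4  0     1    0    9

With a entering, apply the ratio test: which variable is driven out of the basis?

Column a entries and ratios — b: 3/(2/3) = 9/2; s_2: -1/3 ≤ 0, skip.
Smallest ratio is 9/2 in the row of b, so b leaves.

b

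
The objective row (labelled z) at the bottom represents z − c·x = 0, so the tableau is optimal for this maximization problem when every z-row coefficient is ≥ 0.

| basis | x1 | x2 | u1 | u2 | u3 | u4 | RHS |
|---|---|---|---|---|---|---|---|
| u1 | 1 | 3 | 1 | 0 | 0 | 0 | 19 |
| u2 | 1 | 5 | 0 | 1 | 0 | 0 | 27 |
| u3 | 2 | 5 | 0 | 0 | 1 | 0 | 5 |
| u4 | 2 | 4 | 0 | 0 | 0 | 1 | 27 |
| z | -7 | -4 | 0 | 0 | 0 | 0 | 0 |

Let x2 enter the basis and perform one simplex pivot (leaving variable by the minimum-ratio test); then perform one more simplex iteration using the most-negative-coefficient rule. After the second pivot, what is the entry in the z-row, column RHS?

35/2

Ratio test on column x2 — row 1: 19/3 = 19/3; row 2: 27/5 = 27/5; row 3: 5/5 = 1; row 4: 27/4 = 27/4. Minimum is 1 at row 3 (u3 leaves); pivot element 5.
Divide row 3 by 5; eliminate column x2 from the other rows.
Second iteration: most negative z-row entry is -27/5 in column x1, so x1 enters.
Ratio test on column x1 — row 1: entry -1/5 ≤ 0; row 2: entry -1 ≤ 0; row 3: 1/(2/5) = 5/2; row 4: 23/(2/5) = 115/2. Minimum is 5/2 at row 3 (x2 leaves); pivot element 2/5.
Divide row 3 by 2/5; eliminate column x1 from the other rows.
After both pivots, the entry at the z-row, column RHS is 35/2.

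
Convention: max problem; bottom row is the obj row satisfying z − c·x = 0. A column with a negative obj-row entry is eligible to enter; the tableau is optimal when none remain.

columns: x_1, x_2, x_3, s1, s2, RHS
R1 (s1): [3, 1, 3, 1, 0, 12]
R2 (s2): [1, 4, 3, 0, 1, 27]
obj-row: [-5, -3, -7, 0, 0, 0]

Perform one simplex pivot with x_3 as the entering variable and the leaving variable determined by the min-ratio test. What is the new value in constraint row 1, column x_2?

Ratio test on column x_3 — row 1: 12/3 = 4; row 2: 27/3 = 9. Minimum is 4 at row 1 (s1 leaves); pivot element 3.
Divide row 1 by 3; eliminate column x_3 from the other rows.
In the new row 1, the x_2 entry is the old entry divided by the pivot: 1/3 = 1/3.

1/3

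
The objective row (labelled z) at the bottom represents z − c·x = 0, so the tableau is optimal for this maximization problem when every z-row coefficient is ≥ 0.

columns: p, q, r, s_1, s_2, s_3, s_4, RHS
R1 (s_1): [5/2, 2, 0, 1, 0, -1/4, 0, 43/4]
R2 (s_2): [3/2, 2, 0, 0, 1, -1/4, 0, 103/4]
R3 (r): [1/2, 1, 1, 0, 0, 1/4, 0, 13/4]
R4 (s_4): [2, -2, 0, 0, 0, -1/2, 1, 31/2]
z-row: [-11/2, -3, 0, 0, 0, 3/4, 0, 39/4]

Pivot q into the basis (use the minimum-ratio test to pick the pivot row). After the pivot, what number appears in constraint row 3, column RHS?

Ratio test on column q — row 1: (43/4)/2 = 43/8; row 2: (103/4)/2 = 103/8; row 3: (13/4)/1 = 13/4; row 4: entry -2 ≤ 0. Minimum is 13/4 at row 3 (r leaves); pivot element 1.
Divide row 3 by 1; eliminate column q from the other rows.
In the new row 3, the RHS entry is the old entry divided by the pivot: (13/4)/1 = 13/4.

13/4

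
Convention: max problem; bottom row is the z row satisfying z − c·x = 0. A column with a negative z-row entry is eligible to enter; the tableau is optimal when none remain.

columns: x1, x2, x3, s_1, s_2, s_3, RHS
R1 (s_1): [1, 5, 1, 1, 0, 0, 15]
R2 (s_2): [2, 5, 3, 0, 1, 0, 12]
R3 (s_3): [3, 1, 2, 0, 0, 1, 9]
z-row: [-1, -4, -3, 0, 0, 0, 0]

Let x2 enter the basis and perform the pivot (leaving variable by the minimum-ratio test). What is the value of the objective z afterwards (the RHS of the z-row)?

48/5

Ratio test on column x2 — row 1: 15/5 = 3; row 2: 12/5 = 12/5; row 3: 9/1 = 9. Minimum is 12/5 at row 2 (s_2 leaves); pivot element 5.
Pivot on row 2; the z-row RHS becomes 0 − (-4)·(12/5) = 48/5.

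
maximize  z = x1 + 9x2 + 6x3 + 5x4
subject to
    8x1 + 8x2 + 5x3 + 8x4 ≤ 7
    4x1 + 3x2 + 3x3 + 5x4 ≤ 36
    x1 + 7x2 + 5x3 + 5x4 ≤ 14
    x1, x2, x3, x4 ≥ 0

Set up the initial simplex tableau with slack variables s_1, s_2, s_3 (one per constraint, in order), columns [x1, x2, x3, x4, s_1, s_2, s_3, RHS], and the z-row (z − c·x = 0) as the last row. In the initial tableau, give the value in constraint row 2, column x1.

Constraint 2 has coefficient 4 on x1.

4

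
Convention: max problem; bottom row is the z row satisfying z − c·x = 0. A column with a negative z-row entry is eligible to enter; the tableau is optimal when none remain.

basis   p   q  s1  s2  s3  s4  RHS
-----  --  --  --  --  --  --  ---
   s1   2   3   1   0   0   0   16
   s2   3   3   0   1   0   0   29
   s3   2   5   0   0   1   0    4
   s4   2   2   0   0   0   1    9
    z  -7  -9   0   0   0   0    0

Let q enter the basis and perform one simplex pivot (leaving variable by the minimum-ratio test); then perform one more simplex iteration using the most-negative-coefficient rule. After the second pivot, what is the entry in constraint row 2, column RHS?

23

Ratio test on column q — row 1: 16/3 = 16/3; row 2: 29/3 = 29/3; row 3: 4/5 = 4/5; row 4: 9/2 = 9/2. Minimum is 4/5 at row 3 (s3 leaves); pivot element 5.
Divide row 3 by 5; eliminate column q from the other rows.
Second iteration: most negative z-row entry is -17/5 in column p, so p enters.
Ratio test on column p — row 1: (68/5)/(4/5) = 17; row 2: (133/5)/(9/5) = 133/9; row 3: (4/5)/(2/5) = 2; row 4: (37/5)/(6/5) = 37/6. Minimum is 2 at row 3 (q leaves); pivot element 2/5.
Divide row 3 by 2/5; eliminate column p from the other rows.
After both pivots, the entry at constraint row 2, column RHS is 23.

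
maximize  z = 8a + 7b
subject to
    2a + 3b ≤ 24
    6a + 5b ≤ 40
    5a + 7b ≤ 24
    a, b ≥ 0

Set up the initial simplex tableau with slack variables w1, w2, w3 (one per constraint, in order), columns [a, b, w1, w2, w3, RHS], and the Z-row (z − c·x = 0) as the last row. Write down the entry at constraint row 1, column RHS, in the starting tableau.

24

The RHS of constraint 1 is b_1 = 24.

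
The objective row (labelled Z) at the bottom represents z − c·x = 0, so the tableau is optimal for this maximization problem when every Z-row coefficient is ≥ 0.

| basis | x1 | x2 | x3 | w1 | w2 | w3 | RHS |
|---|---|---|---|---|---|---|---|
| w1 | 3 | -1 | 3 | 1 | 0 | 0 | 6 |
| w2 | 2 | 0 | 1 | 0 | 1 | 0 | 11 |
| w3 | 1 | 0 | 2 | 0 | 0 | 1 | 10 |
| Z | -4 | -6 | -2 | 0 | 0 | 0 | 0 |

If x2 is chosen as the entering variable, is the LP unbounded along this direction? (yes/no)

yes

Every constraint-row entry in column x2 is ≤ 0, so increasing x2 is unbounded.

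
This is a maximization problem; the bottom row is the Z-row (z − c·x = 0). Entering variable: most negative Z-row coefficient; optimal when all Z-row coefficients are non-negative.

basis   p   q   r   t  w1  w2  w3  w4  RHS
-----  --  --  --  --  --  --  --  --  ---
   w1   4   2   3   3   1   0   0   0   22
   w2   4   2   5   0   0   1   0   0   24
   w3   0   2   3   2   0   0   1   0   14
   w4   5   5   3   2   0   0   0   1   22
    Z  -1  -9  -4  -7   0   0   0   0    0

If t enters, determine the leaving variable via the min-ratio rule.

Column t entries and ratios — w1: 22/3 = 22/3; w2: 0 ≤ 0, skip; w3: 14/2 = 7; w4: 22/2 = 11.
Smallest ratio is 7 in the row of w3, so w3 leaves.

w3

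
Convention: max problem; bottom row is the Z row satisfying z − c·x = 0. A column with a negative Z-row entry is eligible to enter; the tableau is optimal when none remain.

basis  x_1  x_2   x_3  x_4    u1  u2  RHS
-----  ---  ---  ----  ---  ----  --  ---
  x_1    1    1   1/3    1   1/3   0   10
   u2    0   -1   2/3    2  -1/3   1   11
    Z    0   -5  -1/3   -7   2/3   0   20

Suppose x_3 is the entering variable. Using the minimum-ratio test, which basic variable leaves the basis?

u2

Column x_3 entries and ratios — x_1: 10/(1/3) = 30; u2: 11/(2/3) = 33/2.
Smallest ratio is 33/2 in the row of u2, so u2 leaves.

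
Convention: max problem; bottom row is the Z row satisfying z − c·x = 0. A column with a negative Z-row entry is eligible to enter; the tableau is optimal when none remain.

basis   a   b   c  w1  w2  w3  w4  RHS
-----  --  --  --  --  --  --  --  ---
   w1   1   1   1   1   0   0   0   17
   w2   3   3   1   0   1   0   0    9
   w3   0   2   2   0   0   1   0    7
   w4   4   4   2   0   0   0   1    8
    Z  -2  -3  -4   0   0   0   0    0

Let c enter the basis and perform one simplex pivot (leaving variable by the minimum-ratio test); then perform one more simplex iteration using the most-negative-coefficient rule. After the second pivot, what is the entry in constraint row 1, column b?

-1/2

Ratio test on column c — row 1: 17/1 = 17; row 2: 9/1 = 9; row 3: 7/2 = 7/2; row 4: 8/2 = 4. Minimum is 7/2 at row 3 (w3 leaves); pivot element 2.
Divide row 3 by 2; eliminate column c from the other rows.
Second iteration: most negative Z-row entry is -2 in column a, so a enters.
Ratio test on column a — row 1: (27/2)/1 = 27/2; row 2: (11/2)/3 = 11/6; row 3: entry 0 ≤ 0; row 4: 1/4 = 1/4. Minimum is 1/4 at row 4 (w4 leaves); pivot element 4.
Divide row 4 by 4; eliminate column a from the other rows.
After both pivots, the entry at constraint row 1, column b is -1/2.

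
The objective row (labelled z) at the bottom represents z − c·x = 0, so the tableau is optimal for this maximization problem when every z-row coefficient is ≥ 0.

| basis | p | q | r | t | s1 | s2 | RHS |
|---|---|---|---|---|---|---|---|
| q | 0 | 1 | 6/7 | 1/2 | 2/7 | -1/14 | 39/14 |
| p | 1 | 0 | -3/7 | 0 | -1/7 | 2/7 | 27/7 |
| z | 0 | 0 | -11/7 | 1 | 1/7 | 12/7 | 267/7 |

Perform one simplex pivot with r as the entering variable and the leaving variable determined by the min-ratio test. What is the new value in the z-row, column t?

23/12

Ratio test on column r — row 1: (39/14)/(6/7) = 13/4; row 2: entry -3/7 ≤ 0. Minimum is 13/4 at row 1 (q leaves); pivot element 6/7.
Divide row 1 by 6/7; eliminate column r from the other rows.
z-row update in column t: 1 − (-11/7)·(7/12) = 23/12.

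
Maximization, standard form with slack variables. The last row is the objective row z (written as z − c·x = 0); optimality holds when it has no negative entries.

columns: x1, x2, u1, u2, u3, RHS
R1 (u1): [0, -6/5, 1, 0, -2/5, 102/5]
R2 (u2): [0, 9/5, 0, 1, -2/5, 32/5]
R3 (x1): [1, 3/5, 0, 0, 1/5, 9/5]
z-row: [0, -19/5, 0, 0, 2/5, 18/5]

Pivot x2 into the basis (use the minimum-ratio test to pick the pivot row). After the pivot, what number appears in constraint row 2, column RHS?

Ratio test on column x2 — row 1: entry -6/5 ≤ 0; row 2: (32/5)/(9/5) = 32/9; row 3: (9/5)/(3/5) = 3. Minimum is 3 at row 3 (x1 leaves); pivot element 3/5.
Divide row 3 by 3/5; eliminate column x2 from the other rows.
Row 2 update in column RHS: 32/5 − (9/5)·3 = 1.

1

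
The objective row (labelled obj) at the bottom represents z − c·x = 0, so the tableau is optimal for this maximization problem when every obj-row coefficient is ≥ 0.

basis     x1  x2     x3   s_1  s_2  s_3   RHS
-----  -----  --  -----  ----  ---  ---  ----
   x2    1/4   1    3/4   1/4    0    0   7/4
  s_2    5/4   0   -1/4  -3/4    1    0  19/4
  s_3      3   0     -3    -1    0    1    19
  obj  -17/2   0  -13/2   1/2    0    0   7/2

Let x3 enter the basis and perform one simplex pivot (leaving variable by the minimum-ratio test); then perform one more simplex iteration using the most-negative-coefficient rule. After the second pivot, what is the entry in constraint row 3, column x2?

Ratio test on column x3 — row 1: (7/4)/(3/4) = 7/3; row 2: entry -1/4 ≤ 0; row 3: entry -3 ≤ 0. Minimum is 7/3 at row 1 (x2 leaves); pivot element 3/4.
Divide row 1 by 3/4; eliminate column x3 from the other rows.
Second iteration: most negative obj-row entry is -19/3 in column x1, so x1 enters.
Ratio test on column x1 — row 1: (7/3)/(1/3) = 7; row 2: (16/3)/(4/3) = 4; row 3: 26/4 = 13/2. Minimum is 4 at row 2 (s_2 leaves); pivot element 4/3.
Divide row 2 by 4/3; eliminate column x1 from the other rows.
After both pivots, the entry at constraint row 3, column x2 is 3.

3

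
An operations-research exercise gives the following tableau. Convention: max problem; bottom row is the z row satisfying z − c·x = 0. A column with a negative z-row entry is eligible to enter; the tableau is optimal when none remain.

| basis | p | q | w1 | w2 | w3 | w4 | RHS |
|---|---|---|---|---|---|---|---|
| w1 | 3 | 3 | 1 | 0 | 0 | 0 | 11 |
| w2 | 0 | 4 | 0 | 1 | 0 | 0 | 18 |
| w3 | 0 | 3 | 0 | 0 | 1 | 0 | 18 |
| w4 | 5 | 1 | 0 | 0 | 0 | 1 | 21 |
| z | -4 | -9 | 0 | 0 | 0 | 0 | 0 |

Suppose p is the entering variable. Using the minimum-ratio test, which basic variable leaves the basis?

w1

Column p entries and ratios — w1: 11/3 = 11/3; w2: 0 ≤ 0, skip; w3: 0 ≤ 0, skip; w4: 21/5 = 21/5.
Smallest ratio is 11/3 in the row of w1, so w1 leaves.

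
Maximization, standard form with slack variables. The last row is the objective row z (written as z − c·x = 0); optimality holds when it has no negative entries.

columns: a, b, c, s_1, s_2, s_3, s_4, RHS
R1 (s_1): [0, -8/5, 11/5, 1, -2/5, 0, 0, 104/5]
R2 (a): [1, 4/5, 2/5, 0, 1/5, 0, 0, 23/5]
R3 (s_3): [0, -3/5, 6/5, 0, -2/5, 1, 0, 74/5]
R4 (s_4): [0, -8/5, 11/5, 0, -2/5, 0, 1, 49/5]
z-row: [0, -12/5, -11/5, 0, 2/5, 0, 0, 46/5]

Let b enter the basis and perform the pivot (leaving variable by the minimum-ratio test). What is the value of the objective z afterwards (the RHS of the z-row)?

23

Ratio test on column b — row 1: entry -8/5 ≤ 0; row 2: (23/5)/(4/5) = 23/4; row 3: entry -3/5 ≤ 0; row 4: entry -8/5 ≤ 0. Minimum is 23/4 at row 2 (a leaves); pivot element 4/5.
Pivot on row 2; the z-row RHS becomes 46/5 − (-12/5)·(23/4) = 23.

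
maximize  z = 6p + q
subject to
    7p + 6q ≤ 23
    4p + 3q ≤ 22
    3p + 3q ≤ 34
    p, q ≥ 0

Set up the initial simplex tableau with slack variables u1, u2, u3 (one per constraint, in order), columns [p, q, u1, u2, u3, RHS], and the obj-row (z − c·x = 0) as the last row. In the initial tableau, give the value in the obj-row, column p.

The obj-row carries the negated objective coefficients: the p entry is -6.

-6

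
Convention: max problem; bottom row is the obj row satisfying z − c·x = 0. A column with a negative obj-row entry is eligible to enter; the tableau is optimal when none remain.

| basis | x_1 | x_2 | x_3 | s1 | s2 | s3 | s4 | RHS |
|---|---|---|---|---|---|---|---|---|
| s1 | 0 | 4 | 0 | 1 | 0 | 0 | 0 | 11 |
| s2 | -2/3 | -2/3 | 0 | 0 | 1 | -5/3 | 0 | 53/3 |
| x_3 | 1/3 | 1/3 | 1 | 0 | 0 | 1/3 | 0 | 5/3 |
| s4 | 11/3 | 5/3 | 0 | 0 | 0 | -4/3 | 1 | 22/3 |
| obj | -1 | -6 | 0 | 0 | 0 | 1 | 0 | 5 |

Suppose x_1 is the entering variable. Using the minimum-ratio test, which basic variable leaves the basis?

Column x_1 entries and ratios — s1: 0 ≤ 0, skip; s2: -2/3 ≤ 0, skip; x_3: (5/3)/(1/3) = 5; s4: (22/3)/(11/3) = 2.
Smallest ratio is 2 in the row of s4, so s4 leaves.

s4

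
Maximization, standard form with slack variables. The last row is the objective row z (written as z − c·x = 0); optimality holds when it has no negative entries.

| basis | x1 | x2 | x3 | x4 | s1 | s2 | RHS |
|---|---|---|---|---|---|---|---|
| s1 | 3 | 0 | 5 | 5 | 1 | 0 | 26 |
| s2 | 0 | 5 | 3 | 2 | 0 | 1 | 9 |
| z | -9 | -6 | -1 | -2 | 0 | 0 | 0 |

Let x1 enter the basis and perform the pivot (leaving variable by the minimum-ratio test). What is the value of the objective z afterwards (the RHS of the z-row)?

78

Ratio test on column x1 — row 1: 26/3 = 26/3; row 2: entry 0 ≤ 0. Minimum is 26/3 at row 1 (s1 leaves); pivot element 3.
Pivot on row 1; the z-row RHS becomes 0 − (-9)·(26/3) = 78.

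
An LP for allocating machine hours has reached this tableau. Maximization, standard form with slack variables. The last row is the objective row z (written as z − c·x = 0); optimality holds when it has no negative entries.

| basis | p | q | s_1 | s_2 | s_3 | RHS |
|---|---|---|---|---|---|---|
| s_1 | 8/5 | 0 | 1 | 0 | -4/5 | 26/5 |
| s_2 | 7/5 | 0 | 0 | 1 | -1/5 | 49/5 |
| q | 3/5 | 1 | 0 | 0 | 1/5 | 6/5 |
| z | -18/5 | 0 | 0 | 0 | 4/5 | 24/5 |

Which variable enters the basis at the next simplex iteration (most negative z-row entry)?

p

Negative z-row entries: p: -18/5.
The most negative is -18/5 in column p, so p enters.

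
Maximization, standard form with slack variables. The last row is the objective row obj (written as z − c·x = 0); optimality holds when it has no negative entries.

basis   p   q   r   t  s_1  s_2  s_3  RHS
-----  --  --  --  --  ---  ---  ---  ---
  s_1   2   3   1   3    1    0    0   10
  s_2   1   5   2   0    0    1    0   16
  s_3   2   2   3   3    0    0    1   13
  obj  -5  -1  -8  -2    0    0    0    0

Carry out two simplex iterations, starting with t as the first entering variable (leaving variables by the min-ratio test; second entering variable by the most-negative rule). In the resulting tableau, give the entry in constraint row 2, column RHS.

Ratio test on column t — row 1: 10/3 = 10/3; row 2: entry 0 ≤ 0; row 3: 13/3 = 13/3. Minimum is 10/3 at row 1 (s_1 leaves); pivot element 3.
Divide row 1 by 3; eliminate column t from the other rows.
Second iteration: most negative obj-row entry is -22/3 in column r, so r enters.
Ratio test on column r — row 1: (10/3)/(1/3) = 10; row 2: 16/2 = 8; row 3: 3/2 = 3/2. Minimum is 3/2 at row 3 (s_3 leaves); pivot element 2.
Divide row 3 by 2; eliminate column r from the other rows.
After both pivots, the entry at constraint row 2, column RHS is 13.

13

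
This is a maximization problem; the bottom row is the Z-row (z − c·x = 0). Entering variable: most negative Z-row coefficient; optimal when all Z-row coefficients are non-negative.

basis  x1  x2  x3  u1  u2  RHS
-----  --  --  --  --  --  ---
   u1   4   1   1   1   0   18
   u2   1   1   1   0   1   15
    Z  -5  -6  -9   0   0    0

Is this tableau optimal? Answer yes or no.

no

The Z-row has a negative entry -9 in column x3, so it is not optimal.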